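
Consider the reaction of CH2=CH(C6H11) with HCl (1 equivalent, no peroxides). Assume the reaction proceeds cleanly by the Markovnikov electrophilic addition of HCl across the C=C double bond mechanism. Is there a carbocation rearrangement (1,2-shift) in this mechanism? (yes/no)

The first-formed carbocation is secondary.
The adjacent cyclohexyl carbon already bears 2 other carbon substituents and has a hydrogen to migrate; after a 1,2-hydride shift from that carbon the positive charge sits on a tertiary centre.
Tertiary is more stable than secondary, so the shift occurs.

yes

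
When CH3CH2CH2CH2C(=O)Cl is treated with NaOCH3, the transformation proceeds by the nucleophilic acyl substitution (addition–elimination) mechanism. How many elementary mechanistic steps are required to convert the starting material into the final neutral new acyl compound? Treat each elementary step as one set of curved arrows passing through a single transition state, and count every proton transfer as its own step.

2

Step 1: A lone pair on the O of CH3O⁻ attacks the electrophilic acyl carbon; the π(C=O) electrons move onto oxygen, giving a tetrahedral intermediate.
Step 2: Elimination step: re-formation of the carbonyl π bond drives out Cl⁻, giving the new acyl compound.
Total: 2 elementary steps.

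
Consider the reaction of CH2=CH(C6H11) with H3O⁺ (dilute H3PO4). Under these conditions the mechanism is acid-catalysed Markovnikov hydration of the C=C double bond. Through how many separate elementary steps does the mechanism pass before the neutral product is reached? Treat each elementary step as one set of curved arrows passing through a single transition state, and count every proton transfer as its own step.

4

Step 1: The π electrons of the C=C bond attack a proton of H3O⁺; Markovnikov addition places the new C–H on the less-substituted alkene carbon, so the positive charge ends up on the more-substituted carbon — a secondary carbocation. H2O is released.
Step 2: A hydride (H with its bonding pair) migrates from the adjacent cyclohexyl carbon to the cationic centre — a 1,2-hydride shift — upgrading the secondary cation to a tertiary one.
Step 3: Water acts as the nucleophile: an oxygen lone pair bonds to the cationic carbon, giving an oxonium-ion intermediate.
Step 4: Deprotonation of the oxonium ion by a water molecule delivers the neutral alcohol and regenerates the acid catalyst.
Total: 4 elementary steps.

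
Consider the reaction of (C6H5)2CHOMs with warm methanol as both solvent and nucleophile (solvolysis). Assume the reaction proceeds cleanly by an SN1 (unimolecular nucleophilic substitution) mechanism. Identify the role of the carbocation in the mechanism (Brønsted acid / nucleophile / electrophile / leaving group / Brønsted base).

Step 2: Nucleophilic capture: the oxygen of CH3OH bonds to the cationic carbon, producing an oxonium-ion intermediate.
The carbocation accepts an electron pair into an empty or π* orbital — it is the electrophile.

electrophile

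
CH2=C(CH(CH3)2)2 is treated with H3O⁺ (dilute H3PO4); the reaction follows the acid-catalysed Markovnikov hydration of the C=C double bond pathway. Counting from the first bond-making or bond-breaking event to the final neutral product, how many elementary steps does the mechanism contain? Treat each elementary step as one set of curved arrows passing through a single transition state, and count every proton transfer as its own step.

3

Step 1: Protonation of the alkene by H3O⁺: the π bond acts as the nucleophile and picks up H⁺, giving the more stable (Markovnikov) tertiary carbocation. H2O is released.
(No 1,2-shift: no single shift to an adjacent carbon would give a more stable cation.)
Step 2: Nucleophilic capture of the cation by H2O produces the protonated alcohol (an oxonium ion).
Step 3: H2O removes a proton from the oxonium oxygen, regenerating H3O⁺ and giving the neutral alcohol.
Total: 3 elementary steps.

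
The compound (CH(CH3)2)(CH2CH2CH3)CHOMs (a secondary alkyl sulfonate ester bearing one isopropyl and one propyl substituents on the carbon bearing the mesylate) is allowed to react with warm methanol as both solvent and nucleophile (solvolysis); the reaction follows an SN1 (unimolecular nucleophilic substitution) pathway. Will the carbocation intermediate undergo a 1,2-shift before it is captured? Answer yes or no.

yes

The first-formed carbocation is secondary.
The adjacent isopropyl carbon already bears 2 other carbon substituents and has a hydrogen to migrate; after a 1,2-hydride shift from that carbon the positive charge sits on a tertiary centre.
Tertiary is more stable than secondary, so the shift occurs.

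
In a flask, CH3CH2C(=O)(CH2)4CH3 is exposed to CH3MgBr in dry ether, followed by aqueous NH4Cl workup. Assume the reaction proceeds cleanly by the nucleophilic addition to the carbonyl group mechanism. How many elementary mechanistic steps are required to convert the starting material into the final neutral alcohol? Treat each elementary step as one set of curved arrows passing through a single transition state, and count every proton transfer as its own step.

Step 1: A lone pair / filled orbital on the carbanion-like carbon of CH3MgBr attacks the electrophilic carbonyl carbon; the π(C=O) electrons shift onto oxygen, producing a tetrahedral alkoxide intermediate.
Step 2: The alkoxide picks up a proton during aqueous NH4Cl workup to yield an alcohol.
Total: 2 elementary steps.

2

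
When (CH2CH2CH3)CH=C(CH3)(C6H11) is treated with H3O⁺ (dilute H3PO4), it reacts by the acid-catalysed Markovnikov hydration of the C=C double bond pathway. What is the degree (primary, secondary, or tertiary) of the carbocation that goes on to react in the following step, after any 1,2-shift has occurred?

Step 1: Protonation of the alkene by H3O⁺: the π bond acts as the nucleophile and picks up H⁺, giving the more stable (Markovnikov) tertiary carbocation. H2O is released.
No single 1,2-shift to an adjacent carbon would give a more-substituted cation, so no rearrangement occurs.

tertiary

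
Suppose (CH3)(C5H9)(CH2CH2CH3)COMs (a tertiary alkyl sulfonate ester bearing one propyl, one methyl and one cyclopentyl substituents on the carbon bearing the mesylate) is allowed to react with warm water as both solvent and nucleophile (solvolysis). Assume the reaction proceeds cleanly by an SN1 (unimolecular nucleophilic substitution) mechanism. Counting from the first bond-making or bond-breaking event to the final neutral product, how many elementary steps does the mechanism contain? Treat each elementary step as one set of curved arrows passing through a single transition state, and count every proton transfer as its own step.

3

Step 1: Ionisation: the C–O σ-bond cleaves heterolytically; both bonding electrons depart with MsO⁻, leaving a tertiary carbocation at the α-carbon.
(No 1,2-shift: no single shift to an adjacent carbon would give a more stable cation.)
Step 2: A lone pair on the oxygen of H2O attacks the carbocation, forming a new C–O σ-bond and an oxonium ion.
Step 3: A second solvent molecule removes the proton on oxygen, giving the neutral alcohol product.
Total: 3 elementary steps.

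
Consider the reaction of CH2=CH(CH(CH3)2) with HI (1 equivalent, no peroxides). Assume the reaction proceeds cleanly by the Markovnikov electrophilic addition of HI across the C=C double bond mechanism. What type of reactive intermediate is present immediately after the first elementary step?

secondary carbocation

Step 1: The π electrons of the C=C bond attack a proton of HI; Markovnikov addition places the new C–H on the less-substituted alkene carbon, so the positive charge ends up on the more-substituted carbon — a secondary carbocation. The H–I bond breaks heterolytically, releasing I⁻.
After step 1 the species present is a secondary carbocation.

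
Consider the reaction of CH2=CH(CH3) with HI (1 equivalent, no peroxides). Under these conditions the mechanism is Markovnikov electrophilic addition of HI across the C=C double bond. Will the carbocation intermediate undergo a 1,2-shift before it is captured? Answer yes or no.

The first-formed carbocation is secondary.
No single 1,2-shift to an adjacent carbon would produce a more-substituted cation than the one already present, so no rearrangement occurs.

no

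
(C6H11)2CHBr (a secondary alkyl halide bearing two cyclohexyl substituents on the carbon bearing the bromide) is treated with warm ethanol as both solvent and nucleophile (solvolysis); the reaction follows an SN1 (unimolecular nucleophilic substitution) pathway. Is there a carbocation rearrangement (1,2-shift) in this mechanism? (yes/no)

The first-formed carbocation is secondary.
The adjacent cyclohexyl carbon already bears 2 other carbon substituents and has a hydrogen to migrate; after a 1,2-hydride shift from that carbon the positive charge sits on a tertiary centre.
Tertiary is more stable than secondary, so the shift occurs.

yes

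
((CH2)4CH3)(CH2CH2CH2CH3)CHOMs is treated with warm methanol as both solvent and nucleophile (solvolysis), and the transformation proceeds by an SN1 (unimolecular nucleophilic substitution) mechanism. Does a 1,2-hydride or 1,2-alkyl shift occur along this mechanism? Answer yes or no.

The first-formed carbocation is secondary.
No single 1,2-shift to an adjacent carbon would produce a more-substituted cation than the one already present, so no rearrangement occurs.

no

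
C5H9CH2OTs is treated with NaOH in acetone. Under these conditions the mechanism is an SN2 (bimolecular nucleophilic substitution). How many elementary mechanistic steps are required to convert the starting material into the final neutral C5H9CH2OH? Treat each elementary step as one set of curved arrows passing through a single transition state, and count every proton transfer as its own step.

1

Step 1: The hydroxide nucleophile donates a lone pair from O to the α-carbon in a backside attack; simultaneously the C–O σ-bond breaks and both of its electrons leave with TsO⁻. One concerted step with inversion of configuration.
Total: 1 elementary step.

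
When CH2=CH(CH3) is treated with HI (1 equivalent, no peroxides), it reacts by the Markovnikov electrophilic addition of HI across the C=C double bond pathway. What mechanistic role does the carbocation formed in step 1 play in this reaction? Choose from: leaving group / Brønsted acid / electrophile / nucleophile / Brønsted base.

electrophile

Step 2: Nucleophilic attack by I⁻ on the carbocation completes the addition, giving R–I.
The carbocation formed in step 1 accepts an electron pair into an empty or π* orbital — it is the electrophile.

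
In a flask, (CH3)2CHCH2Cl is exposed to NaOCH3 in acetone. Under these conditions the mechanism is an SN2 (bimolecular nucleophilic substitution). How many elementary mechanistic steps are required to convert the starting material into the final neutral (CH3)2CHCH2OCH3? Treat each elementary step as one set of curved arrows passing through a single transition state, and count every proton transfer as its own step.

Step 1: The methoxide nucleophile donates a lone pair from O to the α-carbon in a backside attack; simultaneously the C–Cl σ-bond breaks and both of its electrons leave with Cl⁻. One concerted step with inversion of configuration.
Total: 1 elementary step.

1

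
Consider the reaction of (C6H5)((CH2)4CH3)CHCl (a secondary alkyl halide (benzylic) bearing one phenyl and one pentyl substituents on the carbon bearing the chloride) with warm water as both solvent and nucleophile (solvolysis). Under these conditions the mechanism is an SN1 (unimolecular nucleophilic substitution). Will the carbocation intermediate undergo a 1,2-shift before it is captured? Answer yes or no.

no

The first-formed carbocation is secondary.
No single 1,2-shift to an adjacent carbon would produce a more-substituted cation than the one already present, so no rearrangement occurs.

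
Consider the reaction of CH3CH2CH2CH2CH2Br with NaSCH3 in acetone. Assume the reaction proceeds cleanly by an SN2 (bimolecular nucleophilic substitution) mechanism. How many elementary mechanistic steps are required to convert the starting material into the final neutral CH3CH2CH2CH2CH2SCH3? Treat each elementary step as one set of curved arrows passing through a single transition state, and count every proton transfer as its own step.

Step 1: Backside attack by CH3S⁻ on the carbon bearing the bromide: the new C–S bond forms as the C–Br bond breaks, with Walden inversion at carbon.
Total: 1 elementary step.

1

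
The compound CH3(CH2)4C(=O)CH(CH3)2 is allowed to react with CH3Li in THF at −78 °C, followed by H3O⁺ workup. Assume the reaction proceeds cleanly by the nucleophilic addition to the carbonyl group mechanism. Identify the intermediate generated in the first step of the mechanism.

Step 1: Nucleophilic addition: the carbanion-like carbon of CH3Li adds to the carbonyl carbon, pushing the π(C=O) electron pair onto oxygen and giving a tetrahedral alkoxide.
After step 1 the species present is a tetrahedral alkoxide intermediate.

tetrahedral alkoxide intermediate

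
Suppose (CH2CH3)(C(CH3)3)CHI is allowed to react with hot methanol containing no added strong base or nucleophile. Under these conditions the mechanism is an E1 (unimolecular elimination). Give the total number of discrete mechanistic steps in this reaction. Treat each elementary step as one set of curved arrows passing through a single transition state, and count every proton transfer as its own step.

3

Step 1: Rate-determining heterolysis of the C–I bond gives I⁻ and a secondary carbocation.
Step 2: Carbocation rearrangement: a 1,2-methyl shift from the adjacent tert-butyl carbon converts the initially-formed secondary cation into the more stable tertiary cation.
Step 3: A weak base (a methanol molecule from the solvent) removes a proton from a carbon adjacent to the cationic centre; the electrons of that C–H bond become the new π(C=C) bond, giving the alkene.
Total: 3 elementary steps.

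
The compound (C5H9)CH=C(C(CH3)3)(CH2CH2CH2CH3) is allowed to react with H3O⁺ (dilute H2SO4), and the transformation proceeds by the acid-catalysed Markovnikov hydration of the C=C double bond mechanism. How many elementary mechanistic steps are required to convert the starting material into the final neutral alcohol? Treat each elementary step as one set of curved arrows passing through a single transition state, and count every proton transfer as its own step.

Step 1: The π electrons of the C=C bond attack a proton of H3O⁺; Markovnikov addition places the new C–H on the less-substituted alkene carbon, so the positive charge ends up on the more-substituted carbon — a tertiary carbocation. H2O is released.
(No 1,2-shift: no single shift to an adjacent carbon would give a more stable cation.)
Step 2: Water acts as the nucleophile: an oxygen lone pair bonds to the cationic carbon, giving an oxonium-ion intermediate.
Step 3: Proton transfer from the O–H of the oxonium ion to H2O completes the catalytic cycle and yields the alcohol.
Total: 3 elementary steps.

3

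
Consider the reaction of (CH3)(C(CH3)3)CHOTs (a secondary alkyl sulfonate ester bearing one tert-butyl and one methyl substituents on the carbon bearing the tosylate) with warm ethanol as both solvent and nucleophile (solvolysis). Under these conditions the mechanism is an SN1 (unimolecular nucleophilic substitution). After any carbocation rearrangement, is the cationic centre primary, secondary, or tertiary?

tertiary

Step 1: Ionisation: the C–O σ-bond cleaves heterolytically; both bonding electrons depart with TsO⁻, leaving a secondary carbocation at the α-carbon.
Step 2: Carbocation rearrangement: a 1,2-methyl shift from the adjacent tert-butyl carbon converts the initially-formed secondary cation into the more stable tertiary cation.
The cation rearranges from secondary to tertiary via a 1,2-methyl shift from the adjacent tert-butyl carbon; the tertiary cation is what reacts next.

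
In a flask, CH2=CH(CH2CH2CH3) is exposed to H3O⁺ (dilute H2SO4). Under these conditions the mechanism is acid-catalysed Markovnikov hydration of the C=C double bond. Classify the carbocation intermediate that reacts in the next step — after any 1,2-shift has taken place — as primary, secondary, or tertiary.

Step 1: Protonation of the alkene by H3O⁺: the π bond acts as the nucleophile and picks up H⁺, giving the more stable (Markovnikov) secondary carbocation. H2O is released.
No single 1,2-shift to an adjacent carbon would give a more-substituted cation, so no rearrangement occurs.

secondary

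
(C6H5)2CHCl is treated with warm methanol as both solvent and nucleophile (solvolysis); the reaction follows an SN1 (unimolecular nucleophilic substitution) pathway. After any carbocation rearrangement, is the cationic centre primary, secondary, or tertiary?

Step 1: Rate-determining heterolysis of the C–Cl bond gives Cl⁻ and a secondary carbocation.
No single 1,2-shift to an adjacent carbon would give a more-substituted cation, so no rearrangement occurs.

secondary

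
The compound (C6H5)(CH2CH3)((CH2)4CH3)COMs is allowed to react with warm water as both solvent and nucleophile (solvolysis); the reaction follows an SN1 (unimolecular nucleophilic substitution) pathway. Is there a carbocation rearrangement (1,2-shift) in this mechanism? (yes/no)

The first-formed carbocation is tertiary.
No single 1,2-shift to an adjacent carbon would produce a more-substituted cation than the one already present, so no rearrangement occurs.

no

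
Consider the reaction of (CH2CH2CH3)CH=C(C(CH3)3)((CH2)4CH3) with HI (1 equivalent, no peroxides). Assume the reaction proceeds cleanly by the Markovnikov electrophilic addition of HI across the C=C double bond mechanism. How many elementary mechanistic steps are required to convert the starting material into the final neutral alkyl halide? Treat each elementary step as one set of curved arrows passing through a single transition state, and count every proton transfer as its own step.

Step 1: Protonation of the alkene by HI: the π bond acts as the nucleophile and picks up H⁺, giving the more stable (Markovnikov) tertiary carbocation. The H–I bond breaks heterolytically, releasing I⁻.
(No 1,2-shift: no single shift to an adjacent carbon would give a more stable cation.)
Step 2: I⁻ captures the cation: a lone pair on I⁻ fills the empty p orbital, producing the alkyl halide product.
Total: 2 elementary steps.

2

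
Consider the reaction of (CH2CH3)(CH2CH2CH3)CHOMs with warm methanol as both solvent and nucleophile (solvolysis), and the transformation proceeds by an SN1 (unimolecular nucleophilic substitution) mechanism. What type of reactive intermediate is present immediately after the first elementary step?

secondary carbocation

Step 1: Rate-determining heterolysis of the C–O bond gives MsO⁻ and a secondary carbocation.
After step 1 the species present is a secondary carbocation.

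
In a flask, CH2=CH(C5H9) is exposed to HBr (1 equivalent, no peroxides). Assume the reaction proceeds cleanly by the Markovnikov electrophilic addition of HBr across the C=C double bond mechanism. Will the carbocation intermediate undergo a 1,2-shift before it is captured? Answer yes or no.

The first-formed carbocation is secondary.
The adjacent cyclopentyl carbon already bears 2 other carbon substituents and has a hydrogen to migrate; after a 1,2-hydride shift from that carbon the positive charge sits on a tertiary centre.
Tertiary is more stable than secondary, so the shift occurs.

yes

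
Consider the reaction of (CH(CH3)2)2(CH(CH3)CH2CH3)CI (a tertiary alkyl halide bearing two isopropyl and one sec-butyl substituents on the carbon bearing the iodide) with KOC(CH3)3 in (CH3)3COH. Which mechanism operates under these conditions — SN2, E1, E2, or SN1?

E2

Conditions: a strong/bulky base with a tertiary substrate bearing a β-hydrogen.
These conditions are the textbook signature of the E2 pathway.
A strong (often hindered) base removes a β-H in concert with loss of the leaving group — bimolecular elimination.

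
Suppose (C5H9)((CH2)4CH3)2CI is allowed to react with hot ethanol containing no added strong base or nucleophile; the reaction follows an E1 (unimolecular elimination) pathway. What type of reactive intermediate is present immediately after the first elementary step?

Step 1: Unassisted departure of I⁻ (taking the C–I bonding pair) generates a tertiary carbocation.
After step 1 the species present is a tertiary carbocation.

tertiary carbocation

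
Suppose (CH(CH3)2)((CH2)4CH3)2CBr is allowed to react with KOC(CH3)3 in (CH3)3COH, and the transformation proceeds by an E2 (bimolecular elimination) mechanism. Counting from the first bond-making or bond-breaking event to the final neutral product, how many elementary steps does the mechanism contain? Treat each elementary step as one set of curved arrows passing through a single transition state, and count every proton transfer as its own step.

1

Step 1: Concerted anti-periplanar elimination: (CH3)3CO⁻ abstracts a β-H while Br⁻ leaves, and the C–H electrons become the new C=C π bond — all in a single transition state.
Total: 1 elementary step.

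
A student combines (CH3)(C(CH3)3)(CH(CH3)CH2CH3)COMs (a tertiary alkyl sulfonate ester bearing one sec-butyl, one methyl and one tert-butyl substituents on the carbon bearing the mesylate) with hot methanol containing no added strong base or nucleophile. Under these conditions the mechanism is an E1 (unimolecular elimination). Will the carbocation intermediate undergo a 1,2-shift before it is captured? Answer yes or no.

The first-formed carbocation is tertiary.
No single 1,2-shift to an adjacent carbon would produce a more-substituted cation than the one already present, so no rearrangement occurs.

no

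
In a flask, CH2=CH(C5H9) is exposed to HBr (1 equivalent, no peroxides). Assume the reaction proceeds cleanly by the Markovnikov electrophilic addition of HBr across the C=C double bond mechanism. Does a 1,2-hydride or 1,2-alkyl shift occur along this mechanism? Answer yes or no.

yes

The first-formed carbocation is secondary.
The adjacent cyclopentyl carbon already bears 2 other carbon substituents and has a hydrogen to migrate; after a 1,2-hydride shift from that carbon the positive charge sits on a tertiary centre.
Tertiary is more stable than secondary, so the shift occurs.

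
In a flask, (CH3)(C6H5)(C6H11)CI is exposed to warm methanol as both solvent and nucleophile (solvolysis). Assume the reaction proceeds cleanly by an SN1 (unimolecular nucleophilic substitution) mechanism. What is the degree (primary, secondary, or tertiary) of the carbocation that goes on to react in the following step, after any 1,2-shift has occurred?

tertiary

Step 1: Ionisation: the C–I σ-bond cleaves heterolytically; both bonding electrons depart with I⁻, leaving a tertiary carbocation at the α-carbon.
No single 1,2-shift to an adjacent carbon would give a more-substituted cation, so no rearrangement occurs.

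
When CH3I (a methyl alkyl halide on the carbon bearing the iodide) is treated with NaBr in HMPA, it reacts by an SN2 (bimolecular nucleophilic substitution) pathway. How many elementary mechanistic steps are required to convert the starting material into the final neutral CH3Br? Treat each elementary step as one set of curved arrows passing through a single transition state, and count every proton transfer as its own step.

1

Step 1: Backside attack by Br⁻ on the carbon bearing the iodide: the new C–Br bond forms as the C–I bond breaks, with Walden inversion at carbon.
Total: 1 elementary step.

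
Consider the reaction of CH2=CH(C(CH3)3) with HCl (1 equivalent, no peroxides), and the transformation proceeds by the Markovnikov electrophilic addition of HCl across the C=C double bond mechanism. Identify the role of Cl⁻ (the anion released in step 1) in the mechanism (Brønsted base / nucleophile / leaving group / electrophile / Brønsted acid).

nucleophile

Step 3: The Cl⁻ anion donates a lone pair to the carbocation, forming the new C–Cl σ-bond and giving the neutral alkyl halide.
Cl⁻ (the anion released in step 1) donates an electron pair to form a new σ-bond to carbon — it is the nucleophile.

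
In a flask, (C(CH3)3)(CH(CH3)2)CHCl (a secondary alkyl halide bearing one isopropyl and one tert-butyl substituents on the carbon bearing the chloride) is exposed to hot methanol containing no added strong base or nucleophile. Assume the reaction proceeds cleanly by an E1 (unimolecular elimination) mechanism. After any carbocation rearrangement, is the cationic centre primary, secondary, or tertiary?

tertiary

Step 1: The C–Cl bond breaks with both electrons going to the chloride; Cl⁻ leaves and a secondary carbocation remains.
Step 2: A 1,2-hydride shift from the adjacent isopropyl carbon moves the positive charge from the secondary centre to an adjacent carbon, generating a more stable tertiary carbocation.
The cation rearranges from secondary to tertiary via a 1,2-hydride shift from the adjacent isopropyl carbon; the tertiary cation is what reacts next.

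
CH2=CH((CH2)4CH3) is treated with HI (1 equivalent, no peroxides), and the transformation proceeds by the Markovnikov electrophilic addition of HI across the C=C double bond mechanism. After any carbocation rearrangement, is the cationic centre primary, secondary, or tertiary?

secondary

Step 1: The π electrons of the C=C bond attack a proton of HI; Markovnikov addition places the new C–H on the less-substituted alkene carbon, so the positive charge ends up on the more-substituted carbon — a secondary carbocation. The H–I bond breaks heterolytically, releasing I⁻.
No single 1,2-shift to an adjacent carbon would give a more-substituted cation, so no rearrangement occurs.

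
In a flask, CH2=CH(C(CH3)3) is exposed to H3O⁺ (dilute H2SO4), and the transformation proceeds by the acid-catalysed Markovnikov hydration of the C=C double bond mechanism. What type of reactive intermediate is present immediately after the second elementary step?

Step 1: Protonation of the alkene by H3O⁺: the π bond acts as the nucleophile and picks up H⁺, giving the more stable (Markovnikov) secondary carbocation. H2O is released.
Step 2: A methyl group with its bonding pair migrates from the adjacent tert-butyl carbon to the cationic centre — a 1,2-methyl shift — upgrading the secondary cation to a tertiary one.
After step 2 the species present is a tertiary carbocation.

tertiary carbocation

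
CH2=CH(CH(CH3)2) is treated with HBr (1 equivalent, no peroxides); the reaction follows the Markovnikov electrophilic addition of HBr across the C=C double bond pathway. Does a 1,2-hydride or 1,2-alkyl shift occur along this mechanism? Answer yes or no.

The first-formed carbocation is secondary.
The adjacent isopropyl carbon already bears 2 other carbon substituents and has a hydrogen to migrate; after a 1,2-hydride shift from that carbon the positive charge sits on a tertiary centre.
Tertiary is more stable than secondary, so the shift occurs.

yes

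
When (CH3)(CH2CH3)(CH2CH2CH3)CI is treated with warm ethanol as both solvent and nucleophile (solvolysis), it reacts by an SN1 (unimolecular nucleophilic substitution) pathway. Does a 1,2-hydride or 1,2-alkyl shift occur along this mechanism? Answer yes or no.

The first-formed carbocation is tertiary.
No single 1,2-shift to an adjacent carbon would produce a more-substituted cation than the one already present, so no rearrangement occurs.

no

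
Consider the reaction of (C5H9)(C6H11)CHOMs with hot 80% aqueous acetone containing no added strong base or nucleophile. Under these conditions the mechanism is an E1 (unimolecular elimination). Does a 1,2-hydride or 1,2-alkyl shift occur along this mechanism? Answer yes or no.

The first-formed carbocation is secondary.
The adjacent cyclohexyl carbon already bears 2 other carbon substituents and has a hydrogen to migrate; after a 1,2-hydride shift from that carbon the positive charge sits on a tertiary centre.
Tertiary is more stable than secondary, so the shift occurs.

yes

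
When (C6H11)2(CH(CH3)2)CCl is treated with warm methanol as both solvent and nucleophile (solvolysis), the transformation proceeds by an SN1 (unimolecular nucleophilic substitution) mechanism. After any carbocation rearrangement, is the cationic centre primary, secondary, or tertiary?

Step 1: Ionisation: the C–Cl σ-bond cleaves heterolytically; both bonding electrons depart with Cl⁻, leaving a tertiary carbocation at the α-carbon.
No single 1,2-shift to an adjacent carbon would give a more-substituted cation, so no rearrangement occurs.

tertiary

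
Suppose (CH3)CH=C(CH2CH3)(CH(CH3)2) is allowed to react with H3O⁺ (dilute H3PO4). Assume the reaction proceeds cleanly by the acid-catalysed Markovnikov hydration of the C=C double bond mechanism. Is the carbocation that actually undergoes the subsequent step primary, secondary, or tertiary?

tertiary

Step 1: The π electrons of the C=C bond attack a proton of H3O⁺; Markovnikov addition places the new C–H on the less-substituted alkene carbon, so the positive charge ends up on the more-substituted carbon — a tertiary carbocation. H2O is released.
No single 1,2-shift to an adjacent carbon would give a more-substituted cation, so no rearrangement occurs.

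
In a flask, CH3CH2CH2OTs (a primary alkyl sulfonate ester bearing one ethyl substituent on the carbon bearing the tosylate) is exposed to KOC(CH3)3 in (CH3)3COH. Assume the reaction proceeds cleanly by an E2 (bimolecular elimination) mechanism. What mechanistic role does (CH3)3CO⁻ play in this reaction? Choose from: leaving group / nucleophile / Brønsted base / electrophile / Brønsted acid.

Step 1: Concerted anti-periplanar elimination: (CH3)3CO⁻ abstracts a β-H while TsO⁻ leaves, and the C–H electrons become the new C=C π bond — all in a single transition state.
(CH3)3CO⁻ accepts a proton in a proton-transfer step — a Brønsted base.

Brønsted base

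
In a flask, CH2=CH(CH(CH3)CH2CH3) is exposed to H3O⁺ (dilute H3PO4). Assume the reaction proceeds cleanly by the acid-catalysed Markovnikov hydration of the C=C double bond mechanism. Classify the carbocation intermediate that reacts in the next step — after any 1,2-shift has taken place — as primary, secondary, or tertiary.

Step 1: Electrophilic addition begins with the π(C=C) electrons forming a bond to the proton of H3O⁺. Following Markovnikov's rule, the resulting cation is secondary. H2O is released.
Step 2: Carbocation rearrangement: a 1,2-hydride shift from the adjacent sec-butyl carbon converts the initially-formed secondary cation into the more stable tertiary cation.
The cation rearranges from secondary to tertiary via a 1,2-hydride shift from the adjacent sec-butyl carbon; the tertiary cation is what reacts next.

tertiary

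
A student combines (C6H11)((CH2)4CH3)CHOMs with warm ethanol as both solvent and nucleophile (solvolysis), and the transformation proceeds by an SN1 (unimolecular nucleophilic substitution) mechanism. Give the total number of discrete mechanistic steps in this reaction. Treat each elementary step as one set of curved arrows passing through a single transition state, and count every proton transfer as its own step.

Step 1: Ionisation: the C–O σ-bond cleaves heterolytically; both bonding electrons depart with MsO⁻, leaving a secondary carbocation at the α-carbon.
Step 2: A hydride (H with its bonding pair) migrates from the adjacent cyclohexyl carbon to the cationic centre — a 1,2-hydride shift — upgrading the secondary cation to a tertiary one.
Step 3: A lone pair on the oxygen of CH3CH2OH attacks the carbocation, forming a new C–O σ-bond and an oxonium ion.
Step 4: Proton transfer from the O–H of the oxonium ion to a solvent molecule delivers the neutral ether.
Total: 4 elementary steps.

4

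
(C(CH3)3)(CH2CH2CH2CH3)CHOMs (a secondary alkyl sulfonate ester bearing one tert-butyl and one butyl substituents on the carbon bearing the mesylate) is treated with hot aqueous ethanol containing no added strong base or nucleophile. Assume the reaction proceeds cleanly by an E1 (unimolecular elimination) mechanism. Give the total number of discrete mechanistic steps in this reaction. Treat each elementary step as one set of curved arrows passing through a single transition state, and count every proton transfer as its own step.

Step 1: The C–O bond breaks with both electrons going to the mesylate; MsO⁻ leaves and a secondary carbocation remains.
Step 2: Carbocation rearrangement: a 1,2-methyl shift from the adjacent tert-butyl carbon converts the initially-formed secondary cation into the more stable tertiary cation.
Step 3: A weak base (a water (or ethanol) molecule from the solvent) removes a proton from a carbon adjacent to the cationic centre; the electrons of that C–H bond become the new π(C=C) bond, giving the alkene.
Total: 3 elementary steps.

3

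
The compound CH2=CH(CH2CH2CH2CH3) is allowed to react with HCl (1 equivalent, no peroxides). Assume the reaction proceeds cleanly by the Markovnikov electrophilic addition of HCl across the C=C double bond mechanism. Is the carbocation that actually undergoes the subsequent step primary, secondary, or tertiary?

secondary

Step 1: Protonation of the alkene by HCl: the π bond acts as the nucleophile and picks up H⁺, giving the more stable (Markovnikov) secondary carbocation. The H–Cl bond breaks heterolytically, releasing Cl⁻.
No single 1,2-shift to an adjacent carbon would give a more-substituted cation, so no rearrangement occurs.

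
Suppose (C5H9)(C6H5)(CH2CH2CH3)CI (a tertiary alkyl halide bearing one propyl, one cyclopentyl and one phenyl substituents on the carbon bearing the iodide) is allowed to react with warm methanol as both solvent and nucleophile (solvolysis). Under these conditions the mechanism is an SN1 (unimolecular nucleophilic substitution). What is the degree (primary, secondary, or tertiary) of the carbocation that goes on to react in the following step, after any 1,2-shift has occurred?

tertiary

Step 1: The C–I bond breaks with both electrons going to the iodide; I⁻ leaves and a tertiary carbocation remains.
No single 1,2-shift to an adjacent carbon would give a more-substituted cation, so no rearrangement occurs.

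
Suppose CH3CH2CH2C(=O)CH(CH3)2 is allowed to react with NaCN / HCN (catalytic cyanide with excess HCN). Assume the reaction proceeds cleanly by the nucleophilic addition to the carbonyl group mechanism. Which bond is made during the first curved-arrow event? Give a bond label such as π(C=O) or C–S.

Step 1: A lone pair / filled orbital on CN⁻ attacks the electrophilic carbonyl carbon; the π(C=O) electrons shift onto oxygen, producing a tetrahedral alkoxide intermediate.
The bond formed in this step is the C–C bond.

C–C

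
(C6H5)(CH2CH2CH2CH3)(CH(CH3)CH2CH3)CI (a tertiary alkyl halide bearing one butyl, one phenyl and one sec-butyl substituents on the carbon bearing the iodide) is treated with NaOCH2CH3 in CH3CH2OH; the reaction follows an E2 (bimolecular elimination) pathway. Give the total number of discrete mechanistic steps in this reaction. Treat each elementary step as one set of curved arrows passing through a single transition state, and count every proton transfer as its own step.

1

Step 1: In one step, CH3CH2O⁻ pulls off a β-proton, the C–I bond cleaves, and a C=C double bond forms between the α- and β-carbons (E2, anti elimination).
Total: 1 elementary step.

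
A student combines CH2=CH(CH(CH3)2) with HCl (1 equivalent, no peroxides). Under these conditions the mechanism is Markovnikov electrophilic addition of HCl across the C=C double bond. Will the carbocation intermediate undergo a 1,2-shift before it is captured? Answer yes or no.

The first-formed carbocation is secondary.
The adjacent isopropyl carbon already bears 2 other carbon substituents and has a hydrogen to migrate; after a 1,2-hydride shift from that carbon the positive charge sits on a tertiary centre.
Tertiary is more stable than secondary, so the shift occurs.

yes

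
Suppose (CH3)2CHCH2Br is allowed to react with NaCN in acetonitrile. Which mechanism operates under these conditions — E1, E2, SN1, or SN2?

Conditions: a primary substrate with a strong nucleophile in the polar aprotic solvent acetonitrile.
These conditions are the textbook signature of the SN2 pathway.
An unhindered substrate with a strong nucleophile in a polar aprotic solvent favours one-step backside displacement.

SN2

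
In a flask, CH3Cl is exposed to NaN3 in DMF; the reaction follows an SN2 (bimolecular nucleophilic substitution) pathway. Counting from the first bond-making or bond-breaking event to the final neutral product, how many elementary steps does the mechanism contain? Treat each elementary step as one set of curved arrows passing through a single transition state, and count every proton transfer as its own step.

Step 1: N3⁻ attacks the back face of the α-carbon while Cl⁻ departs with the C–Cl bonding pair — a single concerted displacement through a pentacoordinate transition state.
Total: 1 elementary step.

1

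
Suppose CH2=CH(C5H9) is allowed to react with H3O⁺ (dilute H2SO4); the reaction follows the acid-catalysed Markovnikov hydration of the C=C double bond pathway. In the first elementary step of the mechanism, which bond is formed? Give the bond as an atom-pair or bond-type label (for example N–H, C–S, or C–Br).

C–H

Step 1: Electrophilic addition begins with the π(C=C) electrons forming a bond to the proton of H3O⁺. Following Markovnikov's rule, the resulting cation is secondary. H2O is released.
The bond formed in this step is the C–H bond.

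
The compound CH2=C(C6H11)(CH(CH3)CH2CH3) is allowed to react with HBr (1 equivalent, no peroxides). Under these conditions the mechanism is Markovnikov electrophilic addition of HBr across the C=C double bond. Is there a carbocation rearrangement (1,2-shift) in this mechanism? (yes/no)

The first-formed carbocation is tertiary.
No single 1,2-shift to an adjacent carbon would produce a more-substituted cation than the one already present, so no rearrangement occurs.

no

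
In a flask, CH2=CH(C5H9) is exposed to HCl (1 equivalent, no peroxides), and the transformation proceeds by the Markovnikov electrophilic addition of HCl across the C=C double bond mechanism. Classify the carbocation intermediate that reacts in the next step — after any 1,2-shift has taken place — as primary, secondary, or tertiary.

tertiary

Step 1: The π electrons of the C=C bond attack a proton of HCl; Markovnikov addition places the new C–H on the less-substituted alkene carbon, so the positive charge ends up on the more-substituted carbon — a secondary carbocation. The H–Cl bond breaks heterolytically, releasing Cl⁻.
Step 2: A hydride (H with its bonding pair) migrates from the adjacent cyclopentyl carbon to the cationic centre — a 1,2-hydride shift — upgrading the secondary cation to a tertiary one.
The cation rearranges from secondary to tertiary via a 1,2-hydride shift from the adjacent cyclopentyl carbon; the tertiary cation is what reacts next.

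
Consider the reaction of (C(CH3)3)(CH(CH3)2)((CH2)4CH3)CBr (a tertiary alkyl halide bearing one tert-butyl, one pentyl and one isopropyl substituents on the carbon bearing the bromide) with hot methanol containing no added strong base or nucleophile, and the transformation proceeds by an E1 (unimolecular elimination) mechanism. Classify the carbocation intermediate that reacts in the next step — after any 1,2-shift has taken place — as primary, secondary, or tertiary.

Step 1: The C–Br bond breaks with both electrons going to the bromide; Br⁻ leaves and a tertiary carbocation remains.
No single 1,2-shift to an adjacent carbon would give a more-substituted cation, so no rearrangement occurs.

tertiary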